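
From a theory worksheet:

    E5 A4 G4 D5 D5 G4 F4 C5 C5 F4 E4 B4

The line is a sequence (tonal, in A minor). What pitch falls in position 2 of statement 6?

C4

The unit is 4 notes. Position-2 pitches of the 3 shown cells: A4, G4, F4.
Extending down a 2nd: E4 → D4 → C4.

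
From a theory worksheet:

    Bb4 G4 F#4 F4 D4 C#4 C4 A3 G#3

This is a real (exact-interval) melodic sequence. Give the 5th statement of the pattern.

Taking 3-note groups, the heads are Bb4, F4, C4: the pattern moves down a 4th.
Continuing the starts: G3 → D3.
So cell 5 is D3 B2 A#2.

D3 B2 A#2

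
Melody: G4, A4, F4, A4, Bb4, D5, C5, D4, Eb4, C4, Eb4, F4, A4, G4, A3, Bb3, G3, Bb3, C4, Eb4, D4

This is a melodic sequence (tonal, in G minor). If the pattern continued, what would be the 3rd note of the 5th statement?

Grouping in 7s, the 3rd note of each cell is F4, C4, G3.
Carrying that down a 4th forward: D3 → A2.

A2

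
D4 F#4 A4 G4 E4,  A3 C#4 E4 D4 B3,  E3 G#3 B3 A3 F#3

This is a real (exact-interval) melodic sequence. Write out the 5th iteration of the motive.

F#2 A#2 C#3 B2 G#2

Unit = 5 notes; the statements start on D4, A3, E3, moving down a 4th each time.
Carrying on: B2 → F#2.
From F#2 the exact shape gives F#2 A#2 C#3 B2 G#2.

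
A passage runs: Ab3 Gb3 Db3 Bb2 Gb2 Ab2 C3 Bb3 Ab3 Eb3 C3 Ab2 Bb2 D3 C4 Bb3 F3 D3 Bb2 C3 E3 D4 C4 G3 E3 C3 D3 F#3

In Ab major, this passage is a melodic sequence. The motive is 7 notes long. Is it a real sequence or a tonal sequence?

real

Each cell has the same semitone pattern (-2, -5, -3, -4, 2, 4) — intervals are preserved exactly.
And Gb3 lies outside Ab major, so the sequence is real rather than tonal.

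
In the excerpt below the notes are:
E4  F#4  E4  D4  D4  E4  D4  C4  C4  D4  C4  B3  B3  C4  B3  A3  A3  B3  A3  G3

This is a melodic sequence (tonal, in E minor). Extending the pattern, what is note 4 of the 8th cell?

D3

Grouping in 4s, the 4th note of each cell is D4, C4, B3, A3, G3.
Carrying that down a 2nd forward: F#3 → E3 → D3.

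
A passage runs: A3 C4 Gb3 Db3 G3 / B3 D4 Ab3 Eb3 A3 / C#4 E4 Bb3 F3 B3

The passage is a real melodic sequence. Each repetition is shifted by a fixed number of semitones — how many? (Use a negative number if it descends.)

2

Taking 5-note groups, the heads are A3, B3, C#4: the pattern moves up a 2nd.
Counting half-steps from A3 to B3: 2.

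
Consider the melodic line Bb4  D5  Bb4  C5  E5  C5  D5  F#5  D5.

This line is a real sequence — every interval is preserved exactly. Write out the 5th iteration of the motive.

F#5 A#5 F#5

Taking 3-note groups, the heads are Bb4, C5, D5: the pattern moves up a 2nd.
Continuing the starts: E5 → F#5.
So cell 5 is F#5 A#5 F#5.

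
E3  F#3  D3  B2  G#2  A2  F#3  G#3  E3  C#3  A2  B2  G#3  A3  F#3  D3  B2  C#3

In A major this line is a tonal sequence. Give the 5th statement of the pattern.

B3 C#4 A3 F#3 D3 E3

Taking 6-note groups, the heads are E3, F#3, G#3: the pattern moves up a 2nd.
Continuing the starts: A3 → B3.
Statement 5 starts on B3 and keeps the same diatonic contour: B3 C#4 A3 F#3 D3 E3.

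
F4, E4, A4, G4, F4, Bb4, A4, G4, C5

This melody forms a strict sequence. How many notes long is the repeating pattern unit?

3

There are 9 notes; a 3-note unit gives 3 cells:
F4 E4 A4 | G4 F4 Bb4 | A4 G4 C5
Every group is a transposition up a 2nd of the one before; no shorter unit works.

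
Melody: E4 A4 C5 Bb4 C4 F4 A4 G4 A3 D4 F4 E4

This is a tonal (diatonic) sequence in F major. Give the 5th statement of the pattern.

D3 G3 Bb3 A3

The 4-note cells begin on E4, C4, A3 — each down a 3rd from the last.
Continuing the starts: F3 → D3.
From D3 the diatonic shape gives D3 G3 Bb3 A3.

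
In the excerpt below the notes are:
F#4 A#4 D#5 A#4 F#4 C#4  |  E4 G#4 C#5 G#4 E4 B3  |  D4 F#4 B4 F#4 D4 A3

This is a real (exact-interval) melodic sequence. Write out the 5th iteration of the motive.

Taking 6-note groups, the heads are F#4, E4, D4: the pattern moves down a 2nd.
Carrying on: C4 → Bb3.
Statement 5 starts on Bb3 and keeps the same exact contour: Bb3 D4 G4 D4 Bb3 F3.

Bb3 D4 G4 D4 Bb3 F3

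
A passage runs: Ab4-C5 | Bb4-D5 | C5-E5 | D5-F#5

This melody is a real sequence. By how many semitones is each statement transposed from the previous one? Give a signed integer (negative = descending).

With a 2-note motive the entries are Ab4, Bb4, C5, D5, each up a 2nd from the previous.
Counting half-steps from Ab4 to Bb4: 2.

2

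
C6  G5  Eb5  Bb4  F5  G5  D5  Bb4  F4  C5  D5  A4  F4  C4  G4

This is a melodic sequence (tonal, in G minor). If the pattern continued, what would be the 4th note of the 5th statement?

D3

Grouping in 5s, the 4th note of each cell is Bb4, F4, C4.
Each moves down a 4th. Continuing: G3 → D3.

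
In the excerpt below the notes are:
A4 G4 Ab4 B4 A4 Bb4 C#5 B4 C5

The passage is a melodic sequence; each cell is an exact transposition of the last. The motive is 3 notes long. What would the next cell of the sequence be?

Unit = 3 notes; the statements start on A4, B4, C#5, moving up a 2nd each time.
So cell 4 is D#5 C#5 D5.

D#5 C#5 D5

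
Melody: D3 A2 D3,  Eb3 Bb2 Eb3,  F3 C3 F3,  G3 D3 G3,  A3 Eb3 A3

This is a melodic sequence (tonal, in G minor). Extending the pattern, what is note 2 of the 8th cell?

Grouping in 3s, the 2nd note of each cell is A2, Bb2, C3, D3, Eb3.
Extending up a 2nd: F3 → G3 → A3.

A3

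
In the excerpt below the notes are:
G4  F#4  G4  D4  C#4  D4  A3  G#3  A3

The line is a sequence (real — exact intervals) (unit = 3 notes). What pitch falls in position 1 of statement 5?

With 3-note cells, note 1 of each statement runs G4, D4, A3.
Extending down a 4th: E3 → B2.

B2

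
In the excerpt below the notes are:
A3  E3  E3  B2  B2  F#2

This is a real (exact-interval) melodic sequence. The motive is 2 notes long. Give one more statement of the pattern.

With a 2-note motive the entries are A3, E3, B2, each down a 4th from the previous.
Statement 4 starts on F#2 and keeps the same exact contour: F#2 C#2.

F#2 C#2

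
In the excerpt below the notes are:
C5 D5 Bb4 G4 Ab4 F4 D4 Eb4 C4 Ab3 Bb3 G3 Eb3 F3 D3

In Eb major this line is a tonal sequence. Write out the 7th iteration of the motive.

Unit = 3 notes; the statements start on C5, G4, D4, Ab3, Eb3, moving down a 4th each time.
Extending down a 4th: Bb2 → F2.
Statement 7 starts on F2 and keeps the same diatonic contour: F2 G2 Eb2.

F2 G2 Eb2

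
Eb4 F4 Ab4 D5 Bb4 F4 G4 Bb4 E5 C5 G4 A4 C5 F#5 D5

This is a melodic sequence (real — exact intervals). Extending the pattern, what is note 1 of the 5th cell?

With 5-note cells, note 1 of each statement runs Eb4, F4, G4.
Carrying that up a 2nd forward: A4 → B4.

B4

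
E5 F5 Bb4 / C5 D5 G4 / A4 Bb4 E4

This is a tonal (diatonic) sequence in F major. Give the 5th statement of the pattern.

D4 E4 A3

With a 3-note motive the entries are E5, C5, A4, each down a 3rd from the previous.
Extending down a 3rd: F4 → D4.
From D4 the diatonic shape gives D4 E4 A3.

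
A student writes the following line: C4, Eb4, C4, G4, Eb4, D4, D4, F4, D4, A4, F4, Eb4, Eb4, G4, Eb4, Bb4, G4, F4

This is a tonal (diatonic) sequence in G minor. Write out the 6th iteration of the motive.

A4 C5 A4 Eb5 C5 Bb4

Taking 6-note groups, the heads are C4, D4, Eb4: the pattern moves up a 2nd.
Continuing the starts: F4 → G4 → A4.
From A4 the diatonic shape gives A4 C5 A4 Eb5 C5 Bb4.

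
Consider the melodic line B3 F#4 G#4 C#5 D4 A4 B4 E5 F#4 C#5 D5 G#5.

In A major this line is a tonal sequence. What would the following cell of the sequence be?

A4 E5 F#5 B5

The 4-note cells begin on B3, D4, F#4 — each up a 3rd from the last.
So cell 4 is A4 E5 F#5 B5.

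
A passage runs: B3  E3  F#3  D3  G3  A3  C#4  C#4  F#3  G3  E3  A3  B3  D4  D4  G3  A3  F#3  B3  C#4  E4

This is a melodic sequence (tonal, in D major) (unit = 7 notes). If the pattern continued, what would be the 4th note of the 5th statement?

A3

The unit is 7 notes. Position-4 pitches of the 3 shown cells: D3, E3, F#3.
Each moves up a 2nd. Continuing: G3 → A3.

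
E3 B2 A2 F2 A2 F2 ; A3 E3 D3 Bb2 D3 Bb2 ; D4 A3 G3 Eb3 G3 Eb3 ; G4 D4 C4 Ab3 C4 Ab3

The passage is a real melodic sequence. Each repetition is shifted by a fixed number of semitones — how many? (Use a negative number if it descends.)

With a 6-note motive the entries are E3, A3, D4, G4, each up a 4th from the previous.
E3 to A3 spans +5 semitones.

5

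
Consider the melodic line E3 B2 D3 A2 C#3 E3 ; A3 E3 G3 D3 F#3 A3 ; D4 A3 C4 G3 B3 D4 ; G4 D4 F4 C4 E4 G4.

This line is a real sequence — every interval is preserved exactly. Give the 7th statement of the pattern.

Bb5 F5 Ab5 Eb5 G5 Bb5

The 6-note cells begin on E3, A3, D4, G4 — each up a 4th from the last.
Continuing the starts: C5 → F5 → Bb5.
From Bb5 the exact shape gives Bb5 F5 Ab5 Eb5 G5 Bb5.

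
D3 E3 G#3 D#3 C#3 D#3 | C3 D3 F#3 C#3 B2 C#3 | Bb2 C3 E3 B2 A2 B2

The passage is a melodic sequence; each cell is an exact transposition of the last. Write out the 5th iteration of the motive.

Gb2 Ab2 C3 G2 F2 G2

With a 6-note motive the entries are D3, C3, Bb2, each down a 2nd from the previous.
Extending down a 2nd: Ab2 → Gb2.
So cell 5 is Gb2 Ab2 C3 G2 F2 G2.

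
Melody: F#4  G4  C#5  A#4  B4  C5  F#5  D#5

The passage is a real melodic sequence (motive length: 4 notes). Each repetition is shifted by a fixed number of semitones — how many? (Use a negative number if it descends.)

With a 4-note motive the entries are F#4, B4, each up a 4th from the previous.
Counting half-steps from F#4 to B4: 5.

5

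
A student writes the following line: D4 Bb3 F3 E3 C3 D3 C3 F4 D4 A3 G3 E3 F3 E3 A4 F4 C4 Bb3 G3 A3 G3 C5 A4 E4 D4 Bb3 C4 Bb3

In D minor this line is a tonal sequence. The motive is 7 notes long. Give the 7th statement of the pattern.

Bb5 G5 D5 C5 A4 Bb4 A4

Taking 7-note groups, the heads are D4, F4, A4, C5: the pattern moves up a 3rd.
Continuing the starts: E5 → G5 → Bb5.
From Bb5 the diatonic shape gives Bb5 G5 D5 C5 A4 Bb4 A4.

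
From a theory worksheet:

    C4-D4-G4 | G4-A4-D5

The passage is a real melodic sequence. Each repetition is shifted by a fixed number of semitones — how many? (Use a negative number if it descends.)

7

Taking 3-note groups, the heads are C4, G4: the pattern moves up a 5th.
C4→G4 is 67 − 60 = 7 semitones.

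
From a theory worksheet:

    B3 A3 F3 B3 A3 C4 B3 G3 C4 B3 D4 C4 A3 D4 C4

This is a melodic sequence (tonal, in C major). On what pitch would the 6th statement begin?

The 5-note cells begin on B3, C4, D4 — each up a 2nd from the last.
Continuing: E4 → F4 → G4. Statement 6 starts on G4.

G4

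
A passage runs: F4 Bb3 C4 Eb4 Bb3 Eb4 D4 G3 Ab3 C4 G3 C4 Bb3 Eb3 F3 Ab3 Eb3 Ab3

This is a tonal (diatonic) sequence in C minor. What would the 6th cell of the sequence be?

The 6-note cells begin on F4, D4, Bb3 — each down a 3rd from the last.
Extending down a 3rd: G3 → Eb3 → C3.
Statement 6 starts on C3 and keeps the same diatonic contour: C3 F2 G2 Bb2 F2 Bb2.

C3 F2 G2 Bb2 F2 Bb2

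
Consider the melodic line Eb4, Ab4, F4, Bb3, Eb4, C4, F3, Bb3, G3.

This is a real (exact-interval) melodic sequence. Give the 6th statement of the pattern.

With a 3-note motive the entries are Eb4, Bb3, F3, each down a 4th from the previous.
Carrying on: C3 → G2 → D2.
So cell 6 is D2 G2 E2.

D2 G2 E2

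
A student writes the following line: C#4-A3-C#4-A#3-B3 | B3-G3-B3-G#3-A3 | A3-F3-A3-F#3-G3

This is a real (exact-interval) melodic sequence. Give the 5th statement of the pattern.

F3 Db3 F3 D3 Eb3

Taking 5-note groups, the heads are C#4, B3, A3: the pattern moves down a 2nd.
Carrying on: G3 → F3.
Statement 5 starts on F3 and keeps the same exact contour: F3 Db3 F3 D3 Eb3.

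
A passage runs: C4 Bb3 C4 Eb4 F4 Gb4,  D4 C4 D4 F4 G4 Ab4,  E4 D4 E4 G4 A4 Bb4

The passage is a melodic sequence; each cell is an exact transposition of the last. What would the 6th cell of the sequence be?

The 6-note cells begin on C4, D4, E4 — each up a 2nd from the last.
Carrying on: F#4 → G#4 → A#4.
So cell 6 is A#4 G#4 A#4 C#5 D#5 E5.

A#4 G#4 A#4 C#5 D#5 E5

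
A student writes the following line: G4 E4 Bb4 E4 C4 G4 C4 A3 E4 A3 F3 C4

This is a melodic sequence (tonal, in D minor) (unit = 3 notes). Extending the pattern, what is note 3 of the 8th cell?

Bb2

With 3-note cells, note 3 of each statement runs Bb4, G4, E4, C4.
Extending down a 3rd: A3 → F3 → D3 → Bb2.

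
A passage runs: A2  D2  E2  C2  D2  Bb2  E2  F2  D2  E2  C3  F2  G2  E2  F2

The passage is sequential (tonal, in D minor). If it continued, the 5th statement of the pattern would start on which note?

E3

The 5-note cells begin on A2, Bb2, C3 — each up a 2nd from the last.
Extending the heads up a 2nd: D3 → E3.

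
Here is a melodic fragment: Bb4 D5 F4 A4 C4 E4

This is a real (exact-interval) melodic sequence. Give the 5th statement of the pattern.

D3 F#3

Taking 2-note groups, the heads are Bb4, F4, C4: the pattern moves down a 4th.
Carrying on: G3 → D3.
Statement 5 starts on D3 and keeps the same exact contour: D3 F#3.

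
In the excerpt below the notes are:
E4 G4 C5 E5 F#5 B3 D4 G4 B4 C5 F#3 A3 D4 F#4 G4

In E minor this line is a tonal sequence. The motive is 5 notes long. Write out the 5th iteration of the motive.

With a 5-note motive the entries are E4, B3, F#3, each down a 4th from the previous.
Extending down a 4th: C3 → G2.
Statement 5 starts on G2 and keeps the same diatonic contour: G2 B2 E3 G3 A3.

G2 B2 E3 G3 A3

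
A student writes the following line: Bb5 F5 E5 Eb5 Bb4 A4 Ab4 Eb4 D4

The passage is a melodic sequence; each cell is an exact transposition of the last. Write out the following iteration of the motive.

Taking 3-note groups, the heads are Bb5, Eb5, Ab4: the pattern moves down a 5th.
Statement 4 starts on Db4 and keeps the same exact contour: Db4 Ab3 G3.

Db4 Ab3 G3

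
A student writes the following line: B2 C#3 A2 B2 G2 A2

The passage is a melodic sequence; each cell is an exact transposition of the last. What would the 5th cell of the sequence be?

The 2-note cells begin on B2, A2, G2 — each down a 2nd from the last.
Extending down a 2nd: F2 → Eb2.
So cell 5 is Eb2 F2.

Eb2 F2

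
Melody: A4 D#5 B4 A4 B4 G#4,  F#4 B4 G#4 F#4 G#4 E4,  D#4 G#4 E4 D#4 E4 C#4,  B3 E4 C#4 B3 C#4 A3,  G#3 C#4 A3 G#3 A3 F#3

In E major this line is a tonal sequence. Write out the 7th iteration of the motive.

Unit = 6 notes; the statements start on A4, F#4, D#4, B3, G#3, moving down a 3rd each time.
Extending down a 3rd: E3 → C#3.
So cell 7 is C#3 F#3 D#3 C#3 D#3 B2.

C#3 F#3 D#3 C#3 D#3 B2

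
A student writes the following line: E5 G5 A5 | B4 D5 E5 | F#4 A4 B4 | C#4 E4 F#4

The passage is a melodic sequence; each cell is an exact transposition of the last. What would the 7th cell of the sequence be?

Unit = 3 notes; the statements start on E5, B4, F#4, C#4, moving down a 4th each time.
Carrying on: G#3 → D#3 → A#2.
So cell 7 is A#2 C#3 D#3.

A#2 C#3 D#3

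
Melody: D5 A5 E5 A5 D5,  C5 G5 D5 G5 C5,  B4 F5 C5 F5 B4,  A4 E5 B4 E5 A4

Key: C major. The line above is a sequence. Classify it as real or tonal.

Every note is diatonic to C major.
Cell 1 has +7 semitones from note 1 to 2, but cell 3 has +6 — the interval quality changes while the contour stays the same, which is the hallmark of a tonal sequence.

tonal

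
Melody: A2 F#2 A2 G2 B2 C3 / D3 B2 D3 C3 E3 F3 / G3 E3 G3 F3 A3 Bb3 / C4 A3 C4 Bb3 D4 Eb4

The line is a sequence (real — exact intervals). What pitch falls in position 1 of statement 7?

With 6-note cells, note 1 of each statement runs A2, D3, G3, C4.
Extending up a 4th: F4 → Bb4 → Eb5.

Eb5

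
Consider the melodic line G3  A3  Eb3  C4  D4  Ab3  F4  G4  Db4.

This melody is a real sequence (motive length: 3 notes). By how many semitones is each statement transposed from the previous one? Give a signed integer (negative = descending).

Taking 3-note groups, the heads are G3, C4, F4: the pattern moves up a 4th.
G3→C4 is 60 − 55 = 5 semitones.

5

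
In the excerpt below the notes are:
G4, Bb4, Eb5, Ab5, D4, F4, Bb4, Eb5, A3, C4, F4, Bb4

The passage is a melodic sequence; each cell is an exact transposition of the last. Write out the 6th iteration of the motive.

F#2 A2 D3 G3

Taking 4-note groups, the heads are G4, D4, A3: the pattern moves down a 4th.
Carrying on: E3 → B2 → F#2.
From F#2 the exact shape gives F#2 A2 D3 G3.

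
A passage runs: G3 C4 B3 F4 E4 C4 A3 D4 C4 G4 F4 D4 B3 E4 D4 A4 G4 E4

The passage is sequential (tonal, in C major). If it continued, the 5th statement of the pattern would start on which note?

The 6-note cells begin on G3, A3, B3 — each up a 2nd from the last.
Continuing: C4 → D4. Statement 5 starts on D4.

D4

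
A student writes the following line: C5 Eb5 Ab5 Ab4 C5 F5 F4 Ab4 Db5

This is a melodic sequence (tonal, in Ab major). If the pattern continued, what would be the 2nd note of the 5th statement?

The unit is 3 notes. Position-2 pitches of the 3 shown cells: Eb5, C5, Ab4.
Each moves down a 3rd. Continuing: F4 → Db4.

Db4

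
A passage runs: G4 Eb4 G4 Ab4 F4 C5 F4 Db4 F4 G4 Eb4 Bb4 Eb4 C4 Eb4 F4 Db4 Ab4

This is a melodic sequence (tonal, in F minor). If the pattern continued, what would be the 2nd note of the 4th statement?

The unit is 6 notes. Position-2 pitches of the 3 shown cells: Eb4, Db4, C4.
From C4, down a 2nd gives Bb3.

Bb3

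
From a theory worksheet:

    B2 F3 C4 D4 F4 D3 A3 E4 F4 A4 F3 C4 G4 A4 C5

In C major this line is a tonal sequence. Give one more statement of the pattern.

Unit = 5 notes; the statements start on B2, D3, F3, moving up a 3rd each time.
From A3 the diatonic shape gives A3 E4 B4 C5 E5.

A3 E4 B4 C5 E5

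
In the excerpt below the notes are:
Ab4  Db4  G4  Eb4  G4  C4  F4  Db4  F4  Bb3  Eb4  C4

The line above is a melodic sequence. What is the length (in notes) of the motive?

12 notes total. Splitting into 3 groups of 4:
Ab4 Db4 G4 Eb4 | G4 C4 F4 Db4 | F4 Bb3 Eb4 C4
Every group is a transposition down a 2nd of the one before; no shorter unit works.

4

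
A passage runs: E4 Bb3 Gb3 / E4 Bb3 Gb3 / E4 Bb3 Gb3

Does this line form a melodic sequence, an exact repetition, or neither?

Each 3-note cell is identical (E4 Bb3 Gb3), restated at the same pitch.

repetition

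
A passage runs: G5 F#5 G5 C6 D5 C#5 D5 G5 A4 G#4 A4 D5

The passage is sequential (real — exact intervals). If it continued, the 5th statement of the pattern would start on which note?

Unit = 4 notes; the statements start on G5, D5, A4, moving down a 4th each time.
Extending the heads down a 4th: E4 → B3.

B3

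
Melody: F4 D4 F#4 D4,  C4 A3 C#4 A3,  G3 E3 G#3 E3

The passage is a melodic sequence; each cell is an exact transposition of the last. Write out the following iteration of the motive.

With a 4-note motive the entries are F4, C4, G3, each down a 4th from the previous.
From D3 the exact shape gives D3 B2 D#3 B2.

D3 B2 D#3 B2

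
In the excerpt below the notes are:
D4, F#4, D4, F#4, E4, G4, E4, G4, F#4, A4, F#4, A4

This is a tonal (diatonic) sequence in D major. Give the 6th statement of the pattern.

Unit = 4 notes; the statements start on D4, E4, F#4, moving up a 2nd each time.
Carrying on: G4 → A4 → B4.
From B4 the diatonic shape gives B4 D5 B4 D5.

B4 D5 B4 D5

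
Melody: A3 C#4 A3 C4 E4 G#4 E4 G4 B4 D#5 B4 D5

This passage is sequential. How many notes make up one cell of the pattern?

12 notes total. Splitting into 3 groups of 4:
A3 C#4 A3 C4 | E4 G#4 E4 G4 | B4 D#5 B4 D5
Every group is a transposition up a 5th of the one before; no shorter unit works.

4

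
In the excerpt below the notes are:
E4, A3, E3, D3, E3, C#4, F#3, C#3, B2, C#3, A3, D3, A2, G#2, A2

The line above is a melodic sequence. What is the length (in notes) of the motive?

5

Try groups of 5 (3 cells in 15 notes):
E4 A3 E3 D3 E3 | C#4 F#3 C#3 B2 C#3 | A3 D3 A2 G#2 A2
Each cell is the previous one down a 3rd — so the unit is 5 notes.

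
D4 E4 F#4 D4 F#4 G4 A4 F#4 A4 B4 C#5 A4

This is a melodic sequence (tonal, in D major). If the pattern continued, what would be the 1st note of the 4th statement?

With 4-note cells, note 1 of each statement runs D4, F#4, A4.
Each moves up a 3rd; the next is C#5.

C#5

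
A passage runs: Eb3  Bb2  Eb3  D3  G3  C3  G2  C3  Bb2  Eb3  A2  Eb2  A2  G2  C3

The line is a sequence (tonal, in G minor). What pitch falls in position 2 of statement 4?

With 5-note cells, note 2 of each statement runs Bb2, G2, Eb2.
Each moves down a 3rd; the next is C2.

C2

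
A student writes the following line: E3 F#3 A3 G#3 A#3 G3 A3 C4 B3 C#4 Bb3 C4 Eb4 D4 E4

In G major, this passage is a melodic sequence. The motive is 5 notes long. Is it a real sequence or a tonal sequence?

real

Each cell has the same semitone pattern (2, 3, -1, 2) — intervals are preserved exactly.
And G#3 lies outside G major, so the sequence is real rather than tonal.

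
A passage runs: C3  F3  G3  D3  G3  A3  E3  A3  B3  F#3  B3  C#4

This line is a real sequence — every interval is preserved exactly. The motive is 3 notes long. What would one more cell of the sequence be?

Taking 3-note groups, the heads are C3, D3, E3, F#3: the pattern moves up a 2nd.
So cell 5 is G#3 C#4 D#4.

G#3 C#4 D#4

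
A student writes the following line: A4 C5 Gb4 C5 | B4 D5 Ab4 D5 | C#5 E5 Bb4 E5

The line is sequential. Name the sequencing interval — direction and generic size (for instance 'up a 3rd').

up a 2nd

Unit = 4 notes; the statements start on A4, B4, C#5, moving up a 2nd each time.
From A4 to B4: up a 2nd.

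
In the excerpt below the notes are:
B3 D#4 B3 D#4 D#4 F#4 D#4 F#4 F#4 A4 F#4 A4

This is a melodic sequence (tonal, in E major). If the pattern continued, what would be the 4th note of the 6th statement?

With 4-note cells, note 4 of each statement runs D#4, F#4, A4.
Extending up a 3rd: C#5 → E5 → G#5.

G#5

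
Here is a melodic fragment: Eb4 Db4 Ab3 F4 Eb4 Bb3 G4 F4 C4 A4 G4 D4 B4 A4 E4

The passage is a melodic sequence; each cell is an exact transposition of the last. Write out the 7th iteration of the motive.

With a 3-note motive the entries are Eb4, F4, G4, A4, B4, each up a 2nd from the previous.
Extending up a 2nd: C#5 → D#5.
From D#5 the exact shape gives D#5 C#5 G#4.

D#5 C#5 G#4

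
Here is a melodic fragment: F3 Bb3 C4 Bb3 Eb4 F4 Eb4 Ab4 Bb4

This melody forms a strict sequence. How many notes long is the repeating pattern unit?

3

9 notes total. Splitting into 3 groups of 3:
F3 Bb3 C4 | Bb3 Eb4 F4 | Eb4 Ab4 Bb4
Each cell is the previous one up a 4th — so the unit is 3 notes.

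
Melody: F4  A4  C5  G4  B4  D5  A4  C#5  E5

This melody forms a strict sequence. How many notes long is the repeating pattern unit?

9 notes total. Splitting into 3 groups of 3:
F4 A4 C5 | G4 B4 D5 | A4 C#5 E5
Each cell is the previous one up a 2nd — so the unit is 3 notes.

3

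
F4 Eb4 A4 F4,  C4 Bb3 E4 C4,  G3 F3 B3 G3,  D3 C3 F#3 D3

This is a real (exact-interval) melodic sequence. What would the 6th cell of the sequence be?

With a 4-note motive the entries are F4, C4, G3, D3, each down a 4th from the previous.
Carrying on: A2 → E2.
From E2 the exact shape gives E2 D2 G#2 E2.

E2 D2 G#2 E2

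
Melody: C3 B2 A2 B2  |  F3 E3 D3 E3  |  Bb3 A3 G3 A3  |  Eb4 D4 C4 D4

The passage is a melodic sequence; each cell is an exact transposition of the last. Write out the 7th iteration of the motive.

The 4-note cells begin on C3, F3, Bb3, Eb4 — each up a 4th from the last.
Extending up a 4th: Ab4 → Db5 → Gb5.
So cell 7 is Gb5 F5 Eb5 F5.

Gb5 F5 Eb5 F5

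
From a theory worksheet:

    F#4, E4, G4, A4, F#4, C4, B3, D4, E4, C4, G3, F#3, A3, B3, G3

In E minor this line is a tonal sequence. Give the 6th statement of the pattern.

The 5-note cells begin on F#4, C4, G3 — each down a 4th from the last.
Continuing the starts: D3 → A2 → E2.
From E2 the diatonic shape gives E2 D2 F#2 G2 E2.

E2 D2 F#2 G2 E2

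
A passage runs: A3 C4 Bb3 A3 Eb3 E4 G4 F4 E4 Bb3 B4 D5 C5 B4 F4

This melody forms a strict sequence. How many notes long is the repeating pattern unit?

15 notes total. Splitting into 3 groups of 5:
A3 C4 Bb3 A3 Eb3 | E4 G4 F4 E4 Bb3 | B4 D5 C5 B4 F4
Every group is a transposition up a 5th of the one before; no shorter unit works.

5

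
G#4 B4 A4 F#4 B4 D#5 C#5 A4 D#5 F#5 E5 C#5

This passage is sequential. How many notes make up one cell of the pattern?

4

There are 12 notes; a 4-note unit gives 3 cells:
G#4 B4 A4 F#4 | B4 D#5 C#5 A4 | D#5 F#5 E5 C#5
Each cell is the previous one up a 3rd — so the unit is 4 notes.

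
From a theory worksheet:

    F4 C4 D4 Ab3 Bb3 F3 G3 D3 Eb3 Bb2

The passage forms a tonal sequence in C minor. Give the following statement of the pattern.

C3 G2

With a 2-note motive the entries are F4, D4, Bb3, G3, Eb3, each down a 3rd from the previous.
Statement 6 starts on C3 and keeps the same diatonic contour: C3 G2.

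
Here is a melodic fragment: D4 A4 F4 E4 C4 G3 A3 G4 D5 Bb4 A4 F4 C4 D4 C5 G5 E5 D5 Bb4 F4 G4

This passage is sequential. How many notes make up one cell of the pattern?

21 notes total. Splitting into 3 groups of 7:
D4 A4 F4 E4 C4 G3 A3 | G4 D5 Bb4 A4 F4 C4 D4 | C5 G5 E5 D5 Bb4 F4 G4
That's a consistent up a 4th shift per cell, and no other grouping gives one.

7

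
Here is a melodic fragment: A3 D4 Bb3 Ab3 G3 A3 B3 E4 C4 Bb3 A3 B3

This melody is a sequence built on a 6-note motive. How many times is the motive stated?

12 notes in groups of 6 gives 12/6 = 2 statements.
Starts: A3, B3 — each up a 2nd.

2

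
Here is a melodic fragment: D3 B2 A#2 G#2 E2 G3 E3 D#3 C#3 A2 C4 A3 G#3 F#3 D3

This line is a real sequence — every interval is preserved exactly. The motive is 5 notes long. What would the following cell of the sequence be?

F4 D4 C#4 B3 G3

Unit = 5 notes; the statements start on D3, G3, C4, moving up a 4th each time.
From F4 the exact shape gives F4 D4 C#4 B3 G3.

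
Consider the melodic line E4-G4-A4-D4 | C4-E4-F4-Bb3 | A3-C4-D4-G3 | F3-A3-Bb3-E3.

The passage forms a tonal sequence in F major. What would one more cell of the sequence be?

Unit = 4 notes; the statements start on E4, C4, A3, F3, moving down a 3rd each time.
From D3 the diatonic shape gives D3 F3 G3 C3.

D3 F3 G3 C3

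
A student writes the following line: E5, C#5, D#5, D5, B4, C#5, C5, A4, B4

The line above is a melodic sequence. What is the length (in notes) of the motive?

Try groups of 3 (3 cells in 9 notes):
E5 C#5 D#5 | D5 B4 C#5 | C5 A4 B4
Every group is a transposition down a 2nd of the one before; no shorter unit works.

3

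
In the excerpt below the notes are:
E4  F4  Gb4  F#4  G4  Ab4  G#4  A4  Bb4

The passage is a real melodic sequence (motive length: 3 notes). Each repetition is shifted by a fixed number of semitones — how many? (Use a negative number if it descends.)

2

With a 3-note motive the entries are E4, F#4, G#4, each up a 2nd from the previous.
E4 to F#4 spans +2 semitones.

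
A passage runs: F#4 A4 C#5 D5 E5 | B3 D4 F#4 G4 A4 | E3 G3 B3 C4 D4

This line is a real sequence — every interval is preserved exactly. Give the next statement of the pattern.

With a 5-note motive the entries are F#4, B3, E3, each down a 5th from the previous.
Statement 4 starts on A2 and keeps the same exact contour: A2 C3 E3 F3 G3.

A2 C3 E3 F3 G3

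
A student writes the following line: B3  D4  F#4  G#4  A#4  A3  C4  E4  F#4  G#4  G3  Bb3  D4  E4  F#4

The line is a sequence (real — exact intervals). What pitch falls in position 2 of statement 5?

The unit is 5 notes. Position-2 pitches of the 3 shown cells: D4, C4, Bb3.
Extending down a 2nd: Ab3 → Gb3.

Gb3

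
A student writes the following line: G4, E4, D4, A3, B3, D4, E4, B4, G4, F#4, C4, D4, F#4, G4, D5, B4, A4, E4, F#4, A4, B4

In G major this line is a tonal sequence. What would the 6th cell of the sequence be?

C6 A5 G5 D5 E5 G5 A5

Taking 7-note groups, the heads are G4, B4, D5: the pattern moves up a 3rd.
Extending up a 3rd: F#5 → A5 → C6.
From C6 the diatonic shape gives C6 A5 G5 D5 E5 G5 A5.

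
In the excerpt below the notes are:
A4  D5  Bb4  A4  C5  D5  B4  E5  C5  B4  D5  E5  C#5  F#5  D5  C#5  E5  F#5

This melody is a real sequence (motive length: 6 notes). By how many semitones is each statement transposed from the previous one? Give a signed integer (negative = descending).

2

With a 6-note motive the entries are A4, B4, C#5, each up a 2nd from the previous.
A4→B4 is 71 − 69 = 2 semitones.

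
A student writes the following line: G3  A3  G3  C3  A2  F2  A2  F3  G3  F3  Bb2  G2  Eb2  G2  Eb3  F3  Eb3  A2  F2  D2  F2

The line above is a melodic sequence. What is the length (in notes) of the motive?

7

21 notes total. Splitting into 3 groups of 7:
G3 A3 G3 C3 A2 F2 A2 | F3 G3 F3 Bb2 G2 Eb2 G2 | Eb3 F3 Eb3 A2 F2 D2 F2
Each cell is the previous one down a 2nd — so the unit is 7 notes.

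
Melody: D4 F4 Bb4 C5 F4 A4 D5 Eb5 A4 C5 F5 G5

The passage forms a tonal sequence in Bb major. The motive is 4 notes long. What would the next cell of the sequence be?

Unit = 4 notes; the statements start on D4, F4, A4, moving up a 3rd each time.
Statement 4 starts on C5 and keeps the same diatonic contour: C5 Eb5 A5 Bb5.

C5 Eb5 A5 Bb5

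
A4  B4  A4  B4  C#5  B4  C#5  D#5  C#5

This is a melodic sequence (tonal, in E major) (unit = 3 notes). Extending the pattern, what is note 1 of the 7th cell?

G#5

The unit is 3 notes. Position-1 pitches of the 3 shown cells: A4, B4, C#5.
Carrying that up a 2nd forward: D#5 → E5 → F#5 → G#5.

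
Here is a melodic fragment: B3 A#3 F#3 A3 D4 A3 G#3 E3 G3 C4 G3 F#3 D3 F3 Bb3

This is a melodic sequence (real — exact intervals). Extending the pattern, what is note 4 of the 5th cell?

Grouping in 5s, the 4th note of each cell is A3, G3, F3.
Carrying that down a 2nd forward: Eb3 → Db3.

Db3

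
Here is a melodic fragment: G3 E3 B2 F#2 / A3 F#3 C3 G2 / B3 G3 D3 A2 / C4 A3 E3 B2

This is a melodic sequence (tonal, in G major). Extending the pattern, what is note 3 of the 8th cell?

Grouping in 4s, the 3rd note of each cell is B2, C3, D3, E3.
Extending up a 2nd: F#3 → G3 → A3 → B3.

B3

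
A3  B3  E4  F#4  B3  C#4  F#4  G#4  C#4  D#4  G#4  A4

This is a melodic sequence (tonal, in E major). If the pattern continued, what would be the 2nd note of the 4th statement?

Grouping in 4s, the 2nd note of each cell is B3, C#4, D#4.
Each moves up a 2nd; the next is E4.

E4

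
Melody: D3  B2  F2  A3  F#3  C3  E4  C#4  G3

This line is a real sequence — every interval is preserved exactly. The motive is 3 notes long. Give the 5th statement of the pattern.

F#5 D#5 A4

Taking 3-note groups, the heads are D3, A3, E4: the pattern moves up a 5th.
Extending up a 5th: B4 → F#5.
So cell 5 is F#5 D#5 A4.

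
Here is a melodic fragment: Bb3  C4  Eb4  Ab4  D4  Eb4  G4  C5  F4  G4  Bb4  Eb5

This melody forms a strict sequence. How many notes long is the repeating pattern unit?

4

12 notes total. Splitting into 3 groups of 4:
Bb3 C4 Eb4 Ab4 | D4 Eb4 G4 C5 | F4 G4 Bb4 Eb5
That's a consistent up a 3rd shift per cell, and no other grouping gives one.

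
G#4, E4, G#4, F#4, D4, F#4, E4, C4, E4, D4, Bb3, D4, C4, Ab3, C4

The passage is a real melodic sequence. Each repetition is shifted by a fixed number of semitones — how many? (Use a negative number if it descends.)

The 3-note cells begin on G#4, F#4, E4, D4, C4 — each down a 2nd from the last.
G#4→F#4 is 66 − 68 = -2 semitones.

-2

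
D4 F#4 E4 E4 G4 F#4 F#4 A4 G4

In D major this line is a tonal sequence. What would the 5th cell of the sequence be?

Taking 3-note groups, the heads are D4, E4, F#4: the pattern moves up a 2nd.
Continuing the starts: G4 → A4.
Statement 5 starts on A4 and keeps the same diatonic contour: A4 C#5 B4.

A4 C#5 B4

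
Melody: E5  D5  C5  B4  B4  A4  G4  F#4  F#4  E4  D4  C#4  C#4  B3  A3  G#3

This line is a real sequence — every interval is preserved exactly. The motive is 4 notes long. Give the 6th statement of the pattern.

The 4-note cells begin on E5, B4, F#4, C#4 — each down a 4th from the last.
Extending down a 4th: G#3 → D#3.
Statement 6 starts on D#3 and keeps the same exact contour: D#3 C#3 B2 A#2.

D#3 C#3 B2 A#2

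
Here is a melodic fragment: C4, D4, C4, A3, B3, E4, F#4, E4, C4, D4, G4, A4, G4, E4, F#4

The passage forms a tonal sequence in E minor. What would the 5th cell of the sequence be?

D5 E5 D5 B4 C5

With a 5-note motive the entries are C4, E4, G4, each up a 3rd from the previous.
Carrying on: B4 → D5.
So cell 5 is D5 E5 D5 B4 C5.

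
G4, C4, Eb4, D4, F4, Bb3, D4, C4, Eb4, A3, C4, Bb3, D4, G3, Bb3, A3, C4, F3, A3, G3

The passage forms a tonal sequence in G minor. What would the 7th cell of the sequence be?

A3 D3 F3 Eb3

Taking 4-note groups, the heads are G4, F4, Eb4, D4, C4: the pattern moves down a 2nd.
Continuing the starts: Bb3 → A3.
Statement 7 starts on A3 and keeps the same diatonic contour: A3 D3 F3 Eb3.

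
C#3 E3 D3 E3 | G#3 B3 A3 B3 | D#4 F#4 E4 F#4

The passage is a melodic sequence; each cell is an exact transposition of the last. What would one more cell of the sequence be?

A#4 C#5 B4 C#5

The 4-note cells begin on C#3, G#3, D#4 — each up a 5th from the last.
From A#4 the exact shape gives A#4 C#5 B4 C#5.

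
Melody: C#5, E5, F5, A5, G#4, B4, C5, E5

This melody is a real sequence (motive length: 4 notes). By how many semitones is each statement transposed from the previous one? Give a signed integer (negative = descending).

-5

With a 4-note motive the entries are C#5, G#4, each down a 4th from the previous.
C#5→G#4 is 68 − 73 = -5 semitones.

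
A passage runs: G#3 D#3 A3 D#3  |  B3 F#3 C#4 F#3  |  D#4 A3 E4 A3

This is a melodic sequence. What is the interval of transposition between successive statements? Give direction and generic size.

With a 4-note motive the entries are G#3, B3, D#4, each up a 3rd from the previous.
G#3 to B3 is up a 3rd.

up a 3rd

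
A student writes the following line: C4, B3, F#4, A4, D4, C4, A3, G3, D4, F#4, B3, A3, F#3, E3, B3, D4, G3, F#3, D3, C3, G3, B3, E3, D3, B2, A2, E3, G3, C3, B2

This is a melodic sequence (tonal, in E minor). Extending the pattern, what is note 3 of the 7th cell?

A2

With 6-note cells, note 3 of each statement runs F#4, D4, B3, G3, E3.
Each moves down a 3rd. Continuing: C3 → A2.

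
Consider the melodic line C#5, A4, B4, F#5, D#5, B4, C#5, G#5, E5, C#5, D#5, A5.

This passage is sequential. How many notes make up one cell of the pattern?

There are 12 notes; a 4-note unit gives 3 cells:
C#5 A4 B4 F#5 | D#5 B4 C#5 G#5 | E5 C#5 D#5 A5
Every group is a transposition up a 2nd of the one before; no shorter unit works.

4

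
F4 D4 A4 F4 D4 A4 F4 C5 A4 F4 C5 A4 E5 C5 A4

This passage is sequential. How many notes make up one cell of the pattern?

5

There are 15 notes; a 5-note unit gives 3 cells:
F4 D4 A4 F4 D4 | A4 F4 C5 A4 F4 | C5 A4 E5 C5 A4
That's a consistent up a 3rd shift per cell, and no other grouping gives one.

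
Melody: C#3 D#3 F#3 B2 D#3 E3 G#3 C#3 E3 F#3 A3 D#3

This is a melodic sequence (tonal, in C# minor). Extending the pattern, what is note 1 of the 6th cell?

The unit is 4 notes. Position-1 pitches of the 3 shown cells: C#3, D#3, E3.
Each moves up a 2nd. Continuing: F#3 → G#3 → A3.

A3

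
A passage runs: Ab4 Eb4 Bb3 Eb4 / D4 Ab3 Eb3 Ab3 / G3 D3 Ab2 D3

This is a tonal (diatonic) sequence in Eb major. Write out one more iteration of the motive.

Unit = 4 notes; the statements start on Ab4, D4, G3, moving down a 5th each time.
From C3 the diatonic shape gives C3 G2 D2 G2.

C3 G2 D2 G2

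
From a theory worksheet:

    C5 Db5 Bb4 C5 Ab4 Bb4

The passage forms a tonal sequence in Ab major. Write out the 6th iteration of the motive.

Taking 2-note groups, the heads are C5, Bb4, Ab4: the pattern moves down a 2nd.
Extending down a 2nd: G4 → F4 → Eb4.
So cell 6 is Eb4 F4.

Eb4 F4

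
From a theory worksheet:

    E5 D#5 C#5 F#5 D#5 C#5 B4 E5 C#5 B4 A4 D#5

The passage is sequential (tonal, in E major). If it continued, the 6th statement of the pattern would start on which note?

G#4

Taking 4-note groups, the heads are E5, D#5, C#5: the pattern moves down a 2nd.
Continuing: B4 → A4 → G#4. Statement 6 starts on G#4.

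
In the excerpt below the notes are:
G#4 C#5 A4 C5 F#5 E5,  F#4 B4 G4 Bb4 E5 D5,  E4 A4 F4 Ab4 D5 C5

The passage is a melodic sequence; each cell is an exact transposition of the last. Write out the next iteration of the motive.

D4 G4 Eb4 Gb4 C5 Bb4

With a 6-note motive the entries are G#4, F#4, E4, each down a 2nd from the previous.
Statement 4 starts on D4 and keeps the same exact contour: D4 G4 Eb4 Gb4 C5 Bb4.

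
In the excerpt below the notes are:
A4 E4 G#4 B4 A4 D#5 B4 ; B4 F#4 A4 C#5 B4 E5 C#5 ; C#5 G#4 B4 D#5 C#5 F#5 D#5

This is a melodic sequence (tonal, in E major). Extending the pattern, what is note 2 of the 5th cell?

B4

Grouping in 7s, the 2nd note of each cell is E4, F#4, G#4.
Extending up a 2nd: A4 → B4.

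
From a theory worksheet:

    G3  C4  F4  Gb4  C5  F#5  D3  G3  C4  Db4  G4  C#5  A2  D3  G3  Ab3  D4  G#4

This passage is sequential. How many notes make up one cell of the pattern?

6

There are 18 notes; a 6-note unit gives 3 cells:
G3 C4 F4 Gb4 C5 F#5 | D3 G3 C4 Db4 G4 C#5 | A2 D3 G3 Ab3 D4 G#4
Every group is a transposition down a 4th of the one before; no shorter unit works.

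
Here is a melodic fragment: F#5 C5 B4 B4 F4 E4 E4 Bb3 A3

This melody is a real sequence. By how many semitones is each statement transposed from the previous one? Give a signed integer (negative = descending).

-7

Unit = 3 notes; the statements start on F#5, B4, E4, moving down a 5th each time.
F#5→B4 is 71 − 78 = -7 semitones.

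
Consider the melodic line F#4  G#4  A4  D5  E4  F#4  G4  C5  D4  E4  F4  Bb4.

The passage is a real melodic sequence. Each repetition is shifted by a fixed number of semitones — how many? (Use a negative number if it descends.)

-2

With a 4-note motive the entries are F#4, E4, D4, each down a 2nd from the previous.
Counting half-steps from F#4 to E4: -2.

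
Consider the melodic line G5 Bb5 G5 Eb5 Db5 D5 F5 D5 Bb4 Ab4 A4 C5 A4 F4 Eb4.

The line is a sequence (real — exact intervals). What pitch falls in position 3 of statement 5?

With 5-note cells, note 3 of each statement runs G5, D5, A4.
Extending down a 4th: E4 → B3.

B3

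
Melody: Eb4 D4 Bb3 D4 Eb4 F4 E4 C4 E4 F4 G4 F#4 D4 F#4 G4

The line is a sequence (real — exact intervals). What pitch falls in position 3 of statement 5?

F#4

The unit is 5 notes. Position-3 pitches of the 3 shown cells: Bb3, C4, D4.
Extending up a 2nd: E4 → F#4.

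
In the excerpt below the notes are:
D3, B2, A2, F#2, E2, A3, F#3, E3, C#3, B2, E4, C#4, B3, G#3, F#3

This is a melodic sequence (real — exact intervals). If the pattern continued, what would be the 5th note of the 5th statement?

G#4

The unit is 5 notes. Position-5 pitches of the 3 shown cells: E2, B2, F#3.
Extending up a 5th: C#4 → G#4.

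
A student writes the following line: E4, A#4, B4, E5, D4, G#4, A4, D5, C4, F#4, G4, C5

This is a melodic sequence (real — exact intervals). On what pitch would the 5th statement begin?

Unit = 4 notes; the statements start on E4, D4, C4, moving down a 2nd each time.
Continuing: Bb3 → Ab3. Statement 5 starts on Ab3.

Ab3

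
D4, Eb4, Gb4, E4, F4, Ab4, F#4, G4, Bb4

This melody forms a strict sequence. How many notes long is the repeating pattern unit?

3

9 notes total. Splitting into 3 groups of 3:
D4 Eb4 Gb4 | E4 F4 Ab4 | F#4 G4 Bb4
Every group is a transposition up a 2nd of the one before; no shorter unit works.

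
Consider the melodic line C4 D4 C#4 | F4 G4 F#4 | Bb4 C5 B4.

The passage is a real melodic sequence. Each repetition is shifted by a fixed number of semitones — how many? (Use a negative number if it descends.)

Unit = 3 notes; the statements start on C4, F4, Bb4, moving up a 4th each time.
C4→F4 is 65 − 60 = 5 semitones.

5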